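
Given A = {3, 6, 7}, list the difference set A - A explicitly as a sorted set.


A - A = {a - a' : a, a' ∈ A}.
Compute a - a' for each ordered pair (a, a'):
a = 3: 3-3=0, 3-6=-3, 3-7=-4
a = 6: 6-3=3, 6-6=0, 6-7=-1
a = 7: 7-3=4, 7-6=1, 7-7=0
Collecting distinct values (and noting 0 appears from a-a):
A - A = {-4, -3, -1, 0, 1, 3, 4}
|A - A| = 7

A - A = {-4, -3, -1, 0, 1, 3, 4}


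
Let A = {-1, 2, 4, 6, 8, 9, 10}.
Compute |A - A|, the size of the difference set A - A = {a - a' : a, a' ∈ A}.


A - A = {a - a' : a, a' ∈ A}; |A| = 7.
Bounds: 2|A|-1 ≤ |A - A| ≤ |A|² - |A| + 1, i.e. 13 ≤ |A - A| ≤ 43.
Note: 0 ∈ A - A always (from a - a). The set is symmetric: if d ∈ A - A then -d ∈ A - A.
Enumerate nonzero differences d = a - a' with a > a' (then include -d):
Positive differences: {1, 2, 3, 4, 5, 6, 7, 8, 9, 10, 11}
Full difference set: {0} ∪ (positive diffs) ∪ (negative diffs).
|A - A| = 1 + 2·11 = 23 (matches direct enumeration: 23).

|A - A| = 23


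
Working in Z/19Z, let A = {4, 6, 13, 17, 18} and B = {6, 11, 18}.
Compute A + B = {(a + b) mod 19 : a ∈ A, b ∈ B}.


Work in Z/19Z: reduce every sum a + b modulo 19.
Enumerate all 15 pairs:
a = 4: 4+6=10, 4+11=15, 4+18=3
a = 6: 6+6=12, 6+11=17, 6+18=5
a = 13: 13+6=0, 13+11=5, 13+18=12
a = 17: 17+6=4, 17+11=9, 17+18=16
a = 18: 18+6=5, 18+11=10, 18+18=17
Distinct residues collected: {0, 3, 4, 5, 9, 10, 12, 15, 16, 17}
|A + B| = 10 (out of 19 total residues).

A + B = {0, 3, 4, 5, 9, 10, 12, 15, 16, 17}


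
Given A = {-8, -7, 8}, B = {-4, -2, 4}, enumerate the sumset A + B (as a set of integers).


A + B = {a + b : a ∈ A, b ∈ B}.
Enumerate all |A|·|B| = 3·3 = 9 pairs (a, b) and collect distinct sums.
a = -8: -8+-4=-12, -8+-2=-10, -8+4=-4
a = -7: -7+-4=-11, -7+-2=-9, -7+4=-3
a = 8: 8+-4=4, 8+-2=6, 8+4=12
Collecting distinct sums: A + B = {-12, -11, -10, -9, -4, -3, 4, 6, 12}
|A + B| = 9

A + B = {-12, -11, -10, -9, -4, -3, 4, 6, 12}


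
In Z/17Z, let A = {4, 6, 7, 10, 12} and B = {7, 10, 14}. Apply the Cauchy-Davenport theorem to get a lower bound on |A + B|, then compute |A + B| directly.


Cauchy-Davenport: |A + B| ≥ min(p, |A| + |B| - 1) for A, B nonempty in Z/pZ.
|A| = 5, |B| = 3, p = 17.
CD lower bound = min(17, 5 + 3 - 1) = min(17, 7) = 7.
Compute A + B mod 17 directly:
a = 4: 4+7=11, 4+10=14, 4+14=1
a = 6: 6+7=13, 6+10=16, 6+14=3
a = 7: 7+7=14, 7+10=0, 7+14=4
a = 10: 10+7=0, 10+10=3, 10+14=7
a = 12: 12+7=2, 12+10=5, 12+14=9
A + B = {0, 1, 2, 3, 4, 5, 7, 9, 11, 13, 14, 16}, so |A + B| = 12.
Verify: 12 ≥ 7? Yes ✓.

CD lower bound = 7, actual |A + B| = 12.


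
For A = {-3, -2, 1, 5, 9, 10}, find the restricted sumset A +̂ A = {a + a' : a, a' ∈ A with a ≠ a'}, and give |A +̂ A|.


Restricted sumset: A +̂ A = {a + a' : a ∈ A, a' ∈ A, a ≠ a'}.
Equivalently, take A + A and drop any sum 2a that is achievable ONLY as a + a for a ∈ A (i.e. sums representable only with equal summands).
Enumerate pairs (a, a') with a < a' (symmetric, so each unordered pair gives one sum; this covers all a ≠ a'):
  -3 + -2 = -5
  -3 + 1 = -2
  -3 + 5 = 2
  -3 + 9 = 6
  -3 + 10 = 7
  -2 + 1 = -1
  -2 + 5 = 3
  -2 + 9 = 7
  -2 + 10 = 8
  1 + 5 = 6
  1 + 9 = 10
  1 + 10 = 11
  5 + 9 = 14
  5 + 10 = 15
  9 + 10 = 19
Collected distinct sums: {-5, -2, -1, 2, 3, 6, 7, 8, 10, 11, 14, 15, 19}
|A +̂ A| = 13
(Reference bound: |A +̂ A| ≥ 2|A| - 3 for |A| ≥ 2, with |A| = 6 giving ≥ 9.)

|A +̂ A| = 13


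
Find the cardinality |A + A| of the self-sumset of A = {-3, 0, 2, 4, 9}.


A + A = {a + a' : a, a' ∈ A}; |A| = 5.
General bounds: 2|A| - 1 ≤ |A + A| ≤ |A|(|A|+1)/2, i.e. 9 ≤ |A + A| ≤ 15.
Lower bound 2|A|-1 is attained iff A is an arithmetic progression.
Enumerate sums a + a' for a ≤ a' (symmetric, so this suffices):
a = -3: -3+-3=-6, -3+0=-3, -3+2=-1, -3+4=1, -3+9=6
a = 0: 0+0=0, 0+2=2, 0+4=4, 0+9=9
a = 2: 2+2=4, 2+4=6, 2+9=11
a = 4: 4+4=8, 4+9=13
a = 9: 9+9=18
Distinct sums: {-6, -3, -1, 0, 1, 2, 4, 6, 8, 9, 11, 13, 18}
|A + A| = 13

|A + A| = 13


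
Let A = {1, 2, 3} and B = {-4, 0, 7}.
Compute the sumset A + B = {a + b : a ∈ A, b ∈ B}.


A + B = {a + b : a ∈ A, b ∈ B}.
Enumerate all |A|·|B| = 3·3 = 9 pairs (a, b) and collect distinct sums.
a = 1: 1+-4=-3, 1+0=1, 1+7=8
a = 2: 2+-4=-2, 2+0=2, 2+7=9
a = 3: 3+-4=-1, 3+0=3, 3+7=10
Collecting distinct sums: A + B = {-3, -2, -1, 1, 2, 3, 8, 9, 10}
|A + B| = 9

A + B = {-3, -2, -1, 1, 2, 3, 8, 9, 10}


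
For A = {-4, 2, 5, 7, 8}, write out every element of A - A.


A - A = {a - a' : a, a' ∈ A}.
Compute a - a' for each ordered pair (a, a'):
a = -4: -4--4=0, -4-2=-6, -4-5=-9, -4-7=-11, -4-8=-12
a = 2: 2--4=6, 2-2=0, 2-5=-3, 2-7=-5, 2-8=-6
a = 5: 5--4=9, 5-2=3, 5-5=0, 5-7=-2, 5-8=-3
a = 7: 7--4=11, 7-2=5, 7-5=2, 7-7=0, 7-8=-1
a = 8: 8--4=12, 8-2=6, 8-5=3, 8-7=1, 8-8=0
Collecting distinct values (and noting 0 appears from a-a):
A - A = {-12, -11, -9, -6, -5, -3, -2, -1, 0, 1, 2, 3, 5, 6, 9, 11, 12}
|A - A| = 17

A - A = {-12, -11, -9, -6, -5, -3, -2, -1, 0, 1, 2, 3, 5, 6, 9, 11, 12}


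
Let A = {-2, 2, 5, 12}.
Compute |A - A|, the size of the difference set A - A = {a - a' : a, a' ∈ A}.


A - A = {a - a' : a, a' ∈ A}; |A| = 4.
Bounds: 2|A|-1 ≤ |A - A| ≤ |A|² - |A| + 1, i.e. 7 ≤ |A - A| ≤ 13.
Note: 0 ∈ A - A always (from a - a). The set is symmetric: if d ∈ A - A then -d ∈ A - A.
Enumerate nonzero differences d = a - a' with a > a' (then include -d):
Positive differences: {3, 4, 7, 10, 14}
Full difference set: {0} ∪ (positive diffs) ∪ (negative diffs).
|A - A| = 1 + 2·5 = 11 (matches direct enumeration: 11).

|A - A| = 11


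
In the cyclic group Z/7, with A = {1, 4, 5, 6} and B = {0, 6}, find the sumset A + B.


Work in Z/7Z: reduce every sum a + b modulo 7.
Enumerate all 8 pairs:
a = 1: 1+0=1, 1+6=0
a = 4: 4+0=4, 4+6=3
a = 5: 5+0=5, 5+6=4
a = 6: 6+0=6, 6+6=5
Distinct residues collected: {0, 1, 3, 4, 5, 6}
|A + B| = 6 (out of 7 total residues).

A + B = {0, 1, 3, 4, 5, 6}


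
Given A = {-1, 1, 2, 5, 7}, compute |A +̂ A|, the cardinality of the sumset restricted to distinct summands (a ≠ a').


Restricted sumset: A +̂ A = {a + a' : a ∈ A, a' ∈ A, a ≠ a'}.
Equivalently, take A + A and drop any sum 2a that is achievable ONLY as a + a for a ∈ A (i.e. sums representable only with equal summands).
Enumerate pairs (a, a') with a < a' (symmetric, so each unordered pair gives one sum; this covers all a ≠ a'):
  -1 + 1 = 0
  -1 + 2 = 1
  -1 + 5 = 4
  -1 + 7 = 6
  1 + 2 = 3
  1 + 5 = 6
  1 + 7 = 8
  2 + 5 = 7
  2 + 7 = 9
  5 + 7 = 12
Collected distinct sums: {0, 1, 3, 4, 6, 7, 8, 9, 12}
|A +̂ A| = 9
(Reference bound: |A +̂ A| ≥ 2|A| - 3 for |A| ≥ 2, with |A| = 5 giving ≥ 7.)

|A +̂ A| = 9


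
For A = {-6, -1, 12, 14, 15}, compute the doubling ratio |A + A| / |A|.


|A| = 5.
Compute A + A by enumerating all 25 pairs.
A + A = {-12, -7, -2, 6, 8, 9, 11, 13, 14, 24, 26, 27, 28, 29, 30}, so |A + A| = 15.
K = |A + A| / |A| = 15/5 = 3/1 ≈ 3.0000.
Reference: AP of size 5 gives K = 9/5 ≈ 1.8000; a fully generic set of size 5 gives K ≈ 3.0000.

|A| = 5, |A + A| = 15, K = 15/5 = 3/1.


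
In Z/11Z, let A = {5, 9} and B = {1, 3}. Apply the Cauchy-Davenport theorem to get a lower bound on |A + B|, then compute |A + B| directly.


Cauchy-Davenport: |A + B| ≥ min(p, |A| + |B| - 1) for A, B nonempty in Z/pZ.
|A| = 2, |B| = 2, p = 11.
CD lower bound = min(11, 2 + 2 - 1) = min(11, 3) = 3.
Compute A + B mod 11 directly:
a = 5: 5+1=6, 5+3=8
a = 9: 9+1=10, 9+3=1
A + B = {1, 6, 8, 10}, so |A + B| = 4.
Verify: 4 ≥ 3? Yes ✓.

CD lower bound = 3, actual |A + B| = 4.


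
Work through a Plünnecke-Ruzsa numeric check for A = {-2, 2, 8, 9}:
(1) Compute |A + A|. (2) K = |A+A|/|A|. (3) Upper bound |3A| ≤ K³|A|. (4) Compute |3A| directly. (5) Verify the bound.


|A| = 4.
Step 1: Compute A + A by enumerating all 16 pairs.
A + A = {-4, 0, 4, 6, 7, 10, 11, 16, 17, 18}, so |A + A| = 10.
Step 2: Doubling constant K = |A + A|/|A| = 10/4 = 10/4 ≈ 2.5000.
Step 3: Plünnecke-Ruzsa gives |3A| ≤ K³·|A| = (2.5000)³ · 4 ≈ 62.5000.
Step 4: Compute 3A = A + A + A directly by enumerating all triples (a,b,c) ∈ A³; |3A| = 20.
Step 5: Check 20 ≤ 62.5000? Yes ✓.

K = 10/4, Plünnecke-Ruzsa bound K³|A| ≈ 62.5000, |3A| = 20, inequality holds.


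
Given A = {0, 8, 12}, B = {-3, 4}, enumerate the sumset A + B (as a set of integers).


A + B = {a + b : a ∈ A, b ∈ B}.
Enumerate all |A|·|B| = 3·2 = 6 pairs (a, b) and collect distinct sums.
a = 0: 0+-3=-3, 0+4=4
a = 8: 8+-3=5, 8+4=12
a = 12: 12+-3=9, 12+4=16
Collecting distinct sums: A + B = {-3, 4, 5, 9, 12, 16}
|A + B| = 6

A + B = {-3, 4, 5, 9, 12, 16}


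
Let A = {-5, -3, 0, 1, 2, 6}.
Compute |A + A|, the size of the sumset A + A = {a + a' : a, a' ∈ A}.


A + A = {a + a' : a, a' ∈ A}; |A| = 6.
General bounds: 2|A| - 1 ≤ |A + A| ≤ |A|(|A|+1)/2, i.e. 11 ≤ |A + A| ≤ 21.
Lower bound 2|A|-1 is attained iff A is an arithmetic progression.
Enumerate sums a + a' for a ≤ a' (symmetric, so this suffices):
a = -5: -5+-5=-10, -5+-3=-8, -5+0=-5, -5+1=-4, -5+2=-3, -5+6=1
a = -3: -3+-3=-6, -3+0=-3, -3+1=-2, -3+2=-1, -3+6=3
a = 0: 0+0=0, 0+1=1, 0+2=2, 0+6=6
a = 1: 1+1=2, 1+2=3, 1+6=7
a = 2: 2+2=4, 2+6=8
a = 6: 6+6=12
Distinct sums: {-10, -8, -6, -5, -4, -3, -2, -1, 0, 1, 2, 3, 4, 6, 7, 8, 12}
|A + A| = 17

|A + A| = 17


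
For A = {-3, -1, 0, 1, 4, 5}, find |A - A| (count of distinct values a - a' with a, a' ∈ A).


A - A = {a - a' : a, a' ∈ A}; |A| = 6.
Bounds: 2|A|-1 ≤ |A - A| ≤ |A|² - |A| + 1, i.e. 11 ≤ |A - A| ≤ 31.
Note: 0 ∈ A - A always (from a - a). The set is symmetric: if d ∈ A - A then -d ∈ A - A.
Enumerate nonzero differences d = a - a' with a > a' (then include -d):
Positive differences: {1, 2, 3, 4, 5, 6, 7, 8}
Full difference set: {0} ∪ (positive diffs) ∪ (negative diffs).
|A - A| = 1 + 2·8 = 17 (matches direct enumeration: 17).

|A - A| = 17


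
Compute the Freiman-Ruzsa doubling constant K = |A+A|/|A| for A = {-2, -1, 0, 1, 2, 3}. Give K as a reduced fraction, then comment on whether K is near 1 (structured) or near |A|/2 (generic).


|A| = 6.
Compute A + A by enumerating all 36 pairs.
A + A = {-4, -3, -2, -1, 0, 1, 2, 3, 4, 5, 6}, so |A + A| = 11.
K = |A + A| / |A| = 11/6 (already in lowest terms) ≈ 1.8333.
Reference: AP of size 6 gives K = 11/6 ≈ 1.8333; a fully generic set of size 6 gives K ≈ 3.5000.

|A| = 6, |A + A| = 11, K = 11/6.


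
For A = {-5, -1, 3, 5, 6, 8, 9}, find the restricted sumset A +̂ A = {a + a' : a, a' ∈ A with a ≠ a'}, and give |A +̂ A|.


Restricted sumset: A +̂ A = {a + a' : a ∈ A, a' ∈ A, a ≠ a'}.
Equivalently, take A + A and drop any sum 2a that is achievable ONLY as a + a for a ∈ A (i.e. sums representable only with equal summands).
Enumerate pairs (a, a') with a < a' (symmetric, so each unordered pair gives one sum; this covers all a ≠ a'):
  -5 + -1 = -6
  -5 + 3 = -2
  -5 + 5 = 0
  -5 + 6 = 1
  -5 + 8 = 3
  -5 + 9 = 4
  -1 + 3 = 2
  -1 + 5 = 4
  -1 + 6 = 5
  -1 + 8 = 7
  -1 + 9 = 8
  3 + 5 = 8
  3 + 6 = 9
  3 + 8 = 11
  3 + 9 = 12
  5 + 6 = 11
  5 + 8 = 13
  5 + 9 = 14
  6 + 8 = 14
  6 + 9 = 15
  8 + 9 = 17
Collected distinct sums: {-6, -2, 0, 1, 2, 3, 4, 5, 7, 8, 9, 11, 12, 13, 14, 15, 17}
|A +̂ A| = 17
(Reference bound: |A +̂ A| ≥ 2|A| - 3 for |A| ≥ 2, with |A| = 7 giving ≥ 11.)

|A +̂ A| = 17


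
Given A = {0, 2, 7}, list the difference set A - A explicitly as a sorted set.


A - A = {a - a' : a, a' ∈ A}.
Compute a - a' for each ordered pair (a, a'):
a = 0: 0-0=0, 0-2=-2, 0-7=-7
a = 2: 2-0=2, 2-2=0, 2-7=-5
a = 7: 7-0=7, 7-2=5, 7-7=0
Collecting distinct values (and noting 0 appears from a-a):
A - A = {-7, -5, -2, 0, 2, 5, 7}
|A - A| = 7

A - A = {-7, -5, -2, 0, 2, 5, 7}


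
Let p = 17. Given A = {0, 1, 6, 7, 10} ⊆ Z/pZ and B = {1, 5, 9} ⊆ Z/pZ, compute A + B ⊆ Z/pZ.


Work in Z/17Z: reduce every sum a + b modulo 17.
Enumerate all 15 pairs:
a = 0: 0+1=1, 0+5=5, 0+9=9
a = 1: 1+1=2, 1+5=6, 1+9=10
a = 6: 6+1=7, 6+5=11, 6+9=15
a = 7: 7+1=8, 7+5=12, 7+9=16
a = 10: 10+1=11, 10+5=15, 10+9=2
Distinct residues collected: {1, 2, 5, 6, 7, 8, 9, 10, 11, 12, 15, 16}
|A + B| = 12 (out of 17 total residues).

A + B = {1, 2, 5, 6, 7, 8, 9, 10, 11, 12, 15, 16}


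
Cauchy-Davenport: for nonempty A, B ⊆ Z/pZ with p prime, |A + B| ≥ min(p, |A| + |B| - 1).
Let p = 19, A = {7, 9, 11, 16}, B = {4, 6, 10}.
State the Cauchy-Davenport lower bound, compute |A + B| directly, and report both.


Cauchy-Davenport: |A + B| ≥ min(p, |A| + |B| - 1) for A, B nonempty in Z/pZ.
|A| = 4, |B| = 3, p = 19.
CD lower bound = min(19, 4 + 3 - 1) = min(19, 6) = 6.
Compute A + B mod 19 directly:
a = 7: 7+4=11, 7+6=13, 7+10=17
a = 9: 9+4=13, 9+6=15, 9+10=0
a = 11: 11+4=15, 11+6=17, 11+10=2
a = 16: 16+4=1, 16+6=3, 16+10=7
A + B = {0, 1, 2, 3, 7, 11, 13, 15, 17}, so |A + B| = 9.
Verify: 9 ≥ 6? Yes ✓.

CD lower bound = 6, actual |A + B| = 9.


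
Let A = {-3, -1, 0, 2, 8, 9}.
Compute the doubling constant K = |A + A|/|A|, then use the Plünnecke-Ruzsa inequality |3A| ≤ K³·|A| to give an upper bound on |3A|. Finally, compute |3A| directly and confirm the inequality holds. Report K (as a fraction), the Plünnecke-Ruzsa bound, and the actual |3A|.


|A| = 6.
Step 1: Compute A + A by enumerating all 36 pairs.
A + A = {-6, -4, -3, -2, -1, 0, 1, 2, 4, 5, 6, 7, 8, 9, 10, 11, 16, 17, 18}, so |A + A| = 19.
Step 2: Doubling constant K = |A + A|/|A| = 19/6 = 19/6 ≈ 3.1667.
Step 3: Plünnecke-Ruzsa gives |3A| ≤ K³·|A| = (3.1667)³ · 6 ≈ 190.5278.
Step 4: Compute 3A = A + A + A directly by enumerating all triples (a,b,c) ∈ A³; |3A| = 33.
Step 5: Check 33 ≤ 190.5278? Yes ✓.

K = 19/6, Plünnecke-Ruzsa bound K³|A| ≈ 190.5278, |3A| = 33, inequality holds.


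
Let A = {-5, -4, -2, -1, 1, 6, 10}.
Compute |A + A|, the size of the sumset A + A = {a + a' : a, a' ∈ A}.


A + A = {a + a' : a, a' ∈ A}; |A| = 7.
General bounds: 2|A| - 1 ≤ |A + A| ≤ |A|(|A|+1)/2, i.e. 13 ≤ |A + A| ≤ 28.
Lower bound 2|A|-1 is attained iff A is an arithmetic progression.
Enumerate sums a + a' for a ≤ a' (symmetric, so this suffices):
a = -5: -5+-5=-10, -5+-4=-9, -5+-2=-7, -5+-1=-6, -5+1=-4, -5+6=1, -5+10=5
a = -4: -4+-4=-8, -4+-2=-6, -4+-1=-5, -4+1=-3, -4+6=2, -4+10=6
a = -2: -2+-2=-4, -2+-1=-3, -2+1=-1, -2+6=4, -2+10=8
a = -1: -1+-1=-2, -1+1=0, -1+6=5, -1+10=9
a = 1: 1+1=2, 1+6=7, 1+10=11
a = 6: 6+6=12, 6+10=16
a = 10: 10+10=20
Distinct sums: {-10, -9, -8, -7, -6, -5, -4, -3, -2, -1, 0, 1, 2, 4, 5, 6, 7, 8, 9, 11, 12, 16, 20}
|A + A| = 23

|A + A| = 23


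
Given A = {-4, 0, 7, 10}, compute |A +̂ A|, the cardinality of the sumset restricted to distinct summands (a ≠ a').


Restricted sumset: A +̂ A = {a + a' : a ∈ A, a' ∈ A, a ≠ a'}.
Equivalently, take A + A and drop any sum 2a that is achievable ONLY as a + a for a ∈ A (i.e. sums representable only with equal summands).
Enumerate pairs (a, a') with a < a' (symmetric, so each unordered pair gives one sum; this covers all a ≠ a'):
  -4 + 0 = -4
  -4 + 7 = 3
  -4 + 10 = 6
  0 + 7 = 7
  0 + 10 = 10
  7 + 10 = 17
Collected distinct sums: {-4, 3, 6, 7, 10, 17}
|A +̂ A| = 6
(Reference bound: |A +̂ A| ≥ 2|A| - 3 for |A| ≥ 2, with |A| = 4 giving ≥ 5.)

|A +̂ A| = 6


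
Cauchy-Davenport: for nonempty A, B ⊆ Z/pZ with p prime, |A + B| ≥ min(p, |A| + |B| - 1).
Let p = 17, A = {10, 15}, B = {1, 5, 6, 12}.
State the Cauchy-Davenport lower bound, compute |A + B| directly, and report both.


Cauchy-Davenport: |A + B| ≥ min(p, |A| + |B| - 1) for A, B nonempty in Z/pZ.
|A| = 2, |B| = 4, p = 17.
CD lower bound = min(17, 2 + 4 - 1) = min(17, 5) = 5.
Compute A + B mod 17 directly:
a = 10: 10+1=11, 10+5=15, 10+6=16, 10+12=5
a = 15: 15+1=16, 15+5=3, 15+6=4, 15+12=10
A + B = {3, 4, 5, 10, 11, 15, 16}, so |A + B| = 7.
Verify: 7 ≥ 5? Yes ✓.

CD lower bound = 5, actual |A + B| = 7.


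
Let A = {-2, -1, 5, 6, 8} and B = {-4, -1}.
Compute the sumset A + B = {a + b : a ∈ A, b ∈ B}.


A + B = {a + b : a ∈ A, b ∈ B}.
Enumerate all |A|·|B| = 5·2 = 10 pairs (a, b) and collect distinct sums.
a = -2: -2+-4=-6, -2+-1=-3
a = -1: -1+-4=-5, -1+-1=-2
a = 5: 5+-4=1, 5+-1=4
a = 6: 6+-4=2, 6+-1=5
a = 8: 8+-4=4, 8+-1=7
Collecting distinct sums: A + B = {-6, -5, -3, -2, 1, 2, 4, 5, 7}
|A + B| = 9

A + B = {-6, -5, -3, -2, 1, 2, 4, 5, 7}


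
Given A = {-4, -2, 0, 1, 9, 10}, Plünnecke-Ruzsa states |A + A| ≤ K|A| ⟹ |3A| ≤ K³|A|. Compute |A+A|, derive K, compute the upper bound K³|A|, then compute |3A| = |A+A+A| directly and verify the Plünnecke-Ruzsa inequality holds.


|A| = 6.
Step 1: Compute A + A by enumerating all 36 pairs.
A + A = {-8, -6, -4, -3, -2, -1, 0, 1, 2, 5, 6, 7, 8, 9, 10, 11, 18, 19, 20}, so |A + A| = 19.
Step 2: Doubling constant K = |A + A|/|A| = 19/6 = 19/6 ≈ 3.1667.
Step 3: Plünnecke-Ruzsa gives |3A| ≤ K³·|A| = (3.1667)³ · 6 ≈ 190.5278.
Step 4: Compute 3A = A + A + A directly by enumerating all triples (a,b,c) ∈ A³; |3A| = 35.
Step 5: Check 35 ≤ 190.5278? Yes ✓.

K = 19/6, Plünnecke-Ruzsa bound K³|A| ≈ 190.5278, |3A| = 35, inequality holds.


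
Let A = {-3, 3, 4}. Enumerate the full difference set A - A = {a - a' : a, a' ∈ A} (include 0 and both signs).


A - A = {a - a' : a, a' ∈ A}.
Compute a - a' for each ordered pair (a, a'):
a = -3: -3--3=0, -3-3=-6, -3-4=-7
a = 3: 3--3=6, 3-3=0, 3-4=-1
a = 4: 4--3=7, 4-3=1, 4-4=0
Collecting distinct values (and noting 0 appears from a-a):
A - A = {-7, -6, -1, 0, 1, 6, 7}
|A - A| = 7

A - A = {-7, -6, -1, 0, 1, 6, 7}


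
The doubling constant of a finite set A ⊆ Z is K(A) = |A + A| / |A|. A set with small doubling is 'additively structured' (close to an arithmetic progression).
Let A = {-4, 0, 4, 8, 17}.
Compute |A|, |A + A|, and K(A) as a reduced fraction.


|A| = 5.
Compute A + A by enumerating all 25 pairs.
A + A = {-8, -4, 0, 4, 8, 12, 13, 16, 17, 21, 25, 34}, so |A + A| = 12.
K = |A + A| / |A| = 12/5 (already in lowest terms) ≈ 2.4000.
Reference: AP of size 5 gives K = 9/5 ≈ 1.8000; a fully generic set of size 5 gives K ≈ 3.0000.

|A| = 5, |A + A| = 12, K = 12/5.


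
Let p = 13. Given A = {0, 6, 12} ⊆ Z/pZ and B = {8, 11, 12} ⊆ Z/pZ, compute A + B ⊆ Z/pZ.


Work in Z/13Z: reduce every sum a + b modulo 13.
Enumerate all 9 pairs:
a = 0: 0+8=8, 0+11=11, 0+12=12
a = 6: 6+8=1, 6+11=4, 6+12=5
a = 12: 12+8=7, 12+11=10, 12+12=11
Distinct residues collected: {1, 4, 5, 7, 8, 10, 11, 12}
|A + B| = 8 (out of 13 total residues).

A + B = {1, 4, 5, 7, 8, 10, 11, 12}


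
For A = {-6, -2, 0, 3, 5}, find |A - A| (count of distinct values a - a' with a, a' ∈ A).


A - A = {a - a' : a, a' ∈ A}; |A| = 5.
Bounds: 2|A|-1 ≤ |A - A| ≤ |A|² - |A| + 1, i.e. 9 ≤ |A - A| ≤ 21.
Note: 0 ∈ A - A always (from a - a). The set is symmetric: if d ∈ A - A then -d ∈ A - A.
Enumerate nonzero differences d = a - a' with a > a' (then include -d):
Positive differences: {2, 3, 4, 5, 6, 7, 9, 11}
Full difference set: {0} ∪ (positive diffs) ∪ (negative diffs).
|A - A| = 1 + 2·8 = 17 (matches direct enumeration: 17).

|A - A| = 17


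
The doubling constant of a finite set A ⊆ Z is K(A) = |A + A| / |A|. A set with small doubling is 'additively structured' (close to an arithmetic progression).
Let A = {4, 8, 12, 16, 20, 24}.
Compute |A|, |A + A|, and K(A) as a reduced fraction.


|A| = 6.
Compute A + A by enumerating all 36 pairs.
A + A = {8, 12, 16, 20, 24, 28, 32, 36, 40, 44, 48}, so |A + A| = 11.
K = |A + A| / |A| = 11/6 (already in lowest terms) ≈ 1.8333.
Reference: AP of size 6 gives K = 11/6 ≈ 1.8333; a fully generic set of size 6 gives K ≈ 3.5000.

|A| = 6, |A + A| = 11, K = 11/6.


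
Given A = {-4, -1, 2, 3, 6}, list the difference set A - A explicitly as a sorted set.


A - A = {a - a' : a, a' ∈ A}.
Compute a - a' for each ordered pair (a, a'):
a = -4: -4--4=0, -4--1=-3, -4-2=-6, -4-3=-7, -4-6=-10
a = -1: -1--4=3, -1--1=0, -1-2=-3, -1-3=-4, -1-6=-7
a = 2: 2--4=6, 2--1=3, 2-2=0, 2-3=-1, 2-6=-4
a = 3: 3--4=7, 3--1=4, 3-2=1, 3-3=0, 3-6=-3
a = 6: 6--4=10, 6--1=7, 6-2=4, 6-3=3, 6-6=0
Collecting distinct values (and noting 0 appears from a-a):
A - A = {-10, -7, -6, -4, -3, -1, 0, 1, 3, 4, 6, 7, 10}
|A - A| = 13

A - A = {-10, -7, -6, -4, -3, -1, 0, 1, 3, 4, 6, 7, 10}


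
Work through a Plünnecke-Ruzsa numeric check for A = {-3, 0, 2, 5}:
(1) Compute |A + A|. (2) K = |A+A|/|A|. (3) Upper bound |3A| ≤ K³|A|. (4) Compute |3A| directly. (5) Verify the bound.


|A| = 4.
Step 1: Compute A + A by enumerating all 16 pairs.
A + A = {-6, -3, -1, 0, 2, 4, 5, 7, 10}, so |A + A| = 9.
Step 2: Doubling constant K = |A + A|/|A| = 9/4 = 9/4 ≈ 2.2500.
Step 3: Plünnecke-Ruzsa gives |3A| ≤ K³·|A| = (2.2500)³ · 4 ≈ 45.5625.
Step 4: Compute 3A = A + A + A directly by enumerating all triples (a,b,c) ∈ A³; |3A| = 16.
Step 5: Check 16 ≤ 45.5625? Yes ✓.

K = 9/4, Plünnecke-Ruzsa bound K³|A| ≈ 45.5625, |3A| = 16, inequality holds.


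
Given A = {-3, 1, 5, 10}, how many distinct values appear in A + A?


A + A = {a + a' : a, a' ∈ A}; |A| = 4.
General bounds: 2|A| - 1 ≤ |A + A| ≤ |A|(|A|+1)/2, i.e. 7 ≤ |A + A| ≤ 10.
Lower bound 2|A|-1 is attained iff A is an arithmetic progression.
Enumerate sums a + a' for a ≤ a' (symmetric, so this suffices):
a = -3: -3+-3=-6, -3+1=-2, -3+5=2, -3+10=7
a = 1: 1+1=2, 1+5=6, 1+10=11
a = 5: 5+5=10, 5+10=15
a = 10: 10+10=20
Distinct sums: {-6, -2, 2, 6, 7, 10, 11, 15, 20}
|A + A| = 9

|A + A| = 9


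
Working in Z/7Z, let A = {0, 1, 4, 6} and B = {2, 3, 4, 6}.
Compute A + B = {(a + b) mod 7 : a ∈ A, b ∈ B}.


Work in Z/7Z: reduce every sum a + b modulo 7.
Enumerate all 16 pairs:
a = 0: 0+2=2, 0+3=3, 0+4=4, 0+6=6
a = 1: 1+2=3, 1+3=4, 1+4=5, 1+6=0
a = 4: 4+2=6, 4+3=0, 4+4=1, 4+6=3
a = 6: 6+2=1, 6+3=2, 6+4=3, 6+6=5
Distinct residues collected: {0, 1, 2, 3, 4, 5, 6}
|A + B| = 7 (out of 7 total residues).

A + B = {0, 1, 2, 3, 4, 5, 6}


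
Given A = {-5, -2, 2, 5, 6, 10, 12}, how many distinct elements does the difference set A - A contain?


A - A = {a - a' : a, a' ∈ A}; |A| = 7.
Bounds: 2|A|-1 ≤ |A - A| ≤ |A|² - |A| + 1, i.e. 13 ≤ |A - A| ≤ 43.
Note: 0 ∈ A - A always (from a - a). The set is symmetric: if d ∈ A - A then -d ∈ A - A.
Enumerate nonzero differences d = a - a' with a > a' (then include -d):
Positive differences: {1, 2, 3, 4, 5, 6, 7, 8, 10, 11, 12, 14, 15, 17}
Full difference set: {0} ∪ (positive diffs) ∪ (negative diffs).
|A - A| = 1 + 2·14 = 29 (matches direct enumeration: 29).

|A - A| = 29


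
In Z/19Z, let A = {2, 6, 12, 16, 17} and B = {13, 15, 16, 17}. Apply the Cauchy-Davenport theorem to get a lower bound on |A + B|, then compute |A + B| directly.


Cauchy-Davenport: |A + B| ≥ min(p, |A| + |B| - 1) for A, B nonempty in Z/pZ.
|A| = 5, |B| = 4, p = 19.
CD lower bound = min(19, 5 + 4 - 1) = min(19, 8) = 8.
Compute A + B mod 19 directly:
a = 2: 2+13=15, 2+15=17, 2+16=18, 2+17=0
a = 6: 6+13=0, 6+15=2, 6+16=3, 6+17=4
a = 12: 12+13=6, 12+15=8, 12+16=9, 12+17=10
a = 16: 16+13=10, 16+15=12, 16+16=13, 16+17=14
a = 17: 17+13=11, 17+15=13, 17+16=14, 17+17=15
A + B = {0, 2, 3, 4, 6, 8, 9, 10, 11, 12, 13, 14, 15, 17, 18}, so |A + B| = 15.
Verify: 15 ≥ 8? Yes ✓.

CD lower bound = 8, actual |A + B| = 15.


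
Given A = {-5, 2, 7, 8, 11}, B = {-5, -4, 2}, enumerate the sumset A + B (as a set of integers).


A + B = {a + b : a ∈ A, b ∈ B}.
Enumerate all |A|·|B| = 5·3 = 15 pairs (a, b) and collect distinct sums.
a = -5: -5+-5=-10, -5+-4=-9, -5+2=-3
a = 2: 2+-5=-3, 2+-4=-2, 2+2=4
a = 7: 7+-5=2, 7+-4=3, 7+2=9
a = 8: 8+-5=3, 8+-4=4, 8+2=10
a = 11: 11+-5=6, 11+-4=7, 11+2=13
Collecting distinct sums: A + B = {-10, -9, -3, -2, 2, 3, 4, 6, 7, 9, 10, 13}
|A + B| = 12

A + B = {-10, -9, -3, -2, 2, 3, 4, 6, 7, 9, 10, 13}


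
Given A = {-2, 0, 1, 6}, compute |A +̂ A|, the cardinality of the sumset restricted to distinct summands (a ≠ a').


Restricted sumset: A +̂ A = {a + a' : a ∈ A, a' ∈ A, a ≠ a'}.
Equivalently, take A + A and drop any sum 2a that is achievable ONLY as a + a for a ∈ A (i.e. sums representable only with equal summands).
Enumerate pairs (a, a') with a < a' (symmetric, so each unordered pair gives one sum; this covers all a ≠ a'):
  -2 + 0 = -2
  -2 + 1 = -1
  -2 + 6 = 4
  0 + 1 = 1
  0 + 6 = 6
  1 + 6 = 7
Collected distinct sums: {-2, -1, 1, 4, 6, 7}
|A +̂ A| = 6
(Reference bound: |A +̂ A| ≥ 2|A| - 3 for |A| ≥ 2, with |A| = 4 giving ≥ 5.)

|A +̂ A| = 6


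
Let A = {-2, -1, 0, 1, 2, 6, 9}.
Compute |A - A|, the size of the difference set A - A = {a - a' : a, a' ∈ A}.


A - A = {a - a' : a, a' ∈ A}; |A| = 7.
Bounds: 2|A|-1 ≤ |A - A| ≤ |A|² - |A| + 1, i.e. 13 ≤ |A - A| ≤ 43.
Note: 0 ∈ A - A always (from a - a). The set is symmetric: if d ∈ A - A then -d ∈ A - A.
Enumerate nonzero differences d = a - a' with a > a' (then include -d):
Positive differences: {1, 2, 3, 4, 5, 6, 7, 8, 9, 10, 11}
Full difference set: {0} ∪ (positive diffs) ∪ (negative diffs).
|A - A| = 1 + 2·11 = 23 (matches direct enumeration: 23).

|A - A| = 23


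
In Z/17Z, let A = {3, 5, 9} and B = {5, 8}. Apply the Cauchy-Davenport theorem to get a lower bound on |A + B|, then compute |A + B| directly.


Cauchy-Davenport: |A + B| ≥ min(p, |A| + |B| - 1) for A, B nonempty in Z/pZ.
|A| = 3, |B| = 2, p = 17.
CD lower bound = min(17, 3 + 2 - 1) = min(17, 4) = 4.
Compute A + B mod 17 directly:
a = 3: 3+5=8, 3+8=11
a = 5: 5+5=10, 5+8=13
a = 9: 9+5=14, 9+8=0
A + B = {0, 8, 10, 11, 13, 14}, so |A + B| = 6.
Verify: 6 ≥ 4? Yes ✓.

CD lower bound = 4, actual |A + B| = 6.


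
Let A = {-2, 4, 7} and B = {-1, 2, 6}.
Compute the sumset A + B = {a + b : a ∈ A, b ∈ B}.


A + B = {a + b : a ∈ A, b ∈ B}.
Enumerate all |A|·|B| = 3·3 = 9 pairs (a, b) and collect distinct sums.
a = -2: -2+-1=-3, -2+2=0, -2+6=4
a = 4: 4+-1=3, 4+2=6, 4+6=10
a = 7: 7+-1=6, 7+2=9, 7+6=13
Collecting distinct sums: A + B = {-3, 0, 3, 4, 6, 9, 10, 13}
|A + B| = 8

A + B = {-3, 0, 3, 4, 6, 9, 10, 13}


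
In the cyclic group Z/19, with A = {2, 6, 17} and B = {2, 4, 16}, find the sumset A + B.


Work in Z/19Z: reduce every sum a + b modulo 19.
Enumerate all 9 pairs:
a = 2: 2+2=4, 2+4=6, 2+16=18
a = 6: 6+2=8, 6+4=10, 6+16=3
a = 17: 17+2=0, 17+4=2, 17+16=14
Distinct residues collected: {0, 2, 3, 4, 6, 8, 10, 14, 18}
|A + B| = 9 (out of 19 total residues).

A + B = {0, 2, 3, 4, 6, 8, 10, 14, 18}


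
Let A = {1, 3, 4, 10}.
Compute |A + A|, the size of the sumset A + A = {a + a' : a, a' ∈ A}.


A + A = {a + a' : a, a' ∈ A}; |A| = 4.
General bounds: 2|A| - 1 ≤ |A + A| ≤ |A|(|A|+1)/2, i.e. 7 ≤ |A + A| ≤ 10.
Lower bound 2|A|-1 is attained iff A is an arithmetic progression.
Enumerate sums a + a' for a ≤ a' (symmetric, so this suffices):
a = 1: 1+1=2, 1+3=4, 1+4=5, 1+10=11
a = 3: 3+3=6, 3+4=7, 3+10=13
a = 4: 4+4=8, 4+10=14
a = 10: 10+10=20
Distinct sums: {2, 4, 5, 6, 7, 8, 11, 13, 14, 20}
|A + A| = 10

|A + A| = 10


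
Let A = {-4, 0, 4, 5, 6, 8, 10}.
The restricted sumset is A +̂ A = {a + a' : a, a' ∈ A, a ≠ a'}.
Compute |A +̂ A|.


Restricted sumset: A +̂ A = {a + a' : a ∈ A, a' ∈ A, a ≠ a'}.
Equivalently, take A + A and drop any sum 2a that is achievable ONLY as a + a for a ∈ A (i.e. sums representable only with equal summands).
Enumerate pairs (a, a') with a < a' (symmetric, so each unordered pair gives one sum; this covers all a ≠ a'):
  -4 + 0 = -4
  -4 + 4 = 0
  -4 + 5 = 1
  -4 + 6 = 2
  -4 + 8 = 4
  -4 + 10 = 6
  0 + 4 = 4
  0 + 5 = 5
  0 + 6 = 6
  0 + 8 = 8
  0 + 10 = 10
  4 + 5 = 9
  4 + 6 = 10
  4 + 8 = 12
  4 + 10 = 14
  5 + 6 = 11
  5 + 8 = 13
  5 + 10 = 15
  6 + 8 = 14
  6 + 10 = 16
  8 + 10 = 18
Collected distinct sums: {-4, 0, 1, 2, 4, 5, 6, 8, 9, 10, 11, 12, 13, 14, 15, 16, 18}
|A +̂ A| = 17
(Reference bound: |A +̂ A| ≥ 2|A| - 3 for |A| ≥ 2, with |A| = 7 giving ≥ 11.)

|A +̂ A| = 17


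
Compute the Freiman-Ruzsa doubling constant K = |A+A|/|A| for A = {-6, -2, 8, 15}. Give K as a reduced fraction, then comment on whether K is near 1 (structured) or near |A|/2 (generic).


|A| = 4.
Compute A + A by enumerating all 16 pairs.
A + A = {-12, -8, -4, 2, 6, 9, 13, 16, 23, 30}, so |A + A| = 10.
K = |A + A| / |A| = 10/4 = 5/2 ≈ 2.5000.
Reference: AP of size 4 gives K = 7/4 ≈ 1.7500; a fully generic set of size 4 gives K ≈ 2.5000.

|A| = 4, |A + A| = 10, K = 10/4 = 5/2.


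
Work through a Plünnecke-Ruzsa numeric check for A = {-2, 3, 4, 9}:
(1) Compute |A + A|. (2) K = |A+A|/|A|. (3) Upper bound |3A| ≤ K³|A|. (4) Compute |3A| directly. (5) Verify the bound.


|A| = 4.
Step 1: Compute A + A by enumerating all 16 pairs.
A + A = {-4, 1, 2, 6, 7, 8, 12, 13, 18}, so |A + A| = 9.
Step 2: Doubling constant K = |A + A|/|A| = 9/4 = 9/4 ≈ 2.2500.
Step 3: Plünnecke-Ruzsa gives |3A| ≤ K³·|A| = (2.2500)³ · 4 ≈ 45.5625.
Step 4: Compute 3A = A + A + A directly by enumerating all triples (a,b,c) ∈ A³; |3A| = 16.
Step 5: Check 16 ≤ 45.5625? Yes ✓.

K = 9/4, Plünnecke-Ruzsa bound K³|A| ≈ 45.5625, |3A| = 16, inequality holds.


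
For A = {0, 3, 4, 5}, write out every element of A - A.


A - A = {a - a' : a, a' ∈ A}.
Compute a - a' for each ordered pair (a, a'):
a = 0: 0-0=0, 0-3=-3, 0-4=-4, 0-5=-5
a = 3: 3-0=3, 3-3=0, 3-4=-1, 3-5=-2
a = 4: 4-0=4, 4-3=1, 4-4=0, 4-5=-1
a = 5: 5-0=5, 5-3=2, 5-4=1, 5-5=0
Collecting distinct values (and noting 0 appears from a-a):
A - A = {-5, -4, -3, -2, -1, 0, 1, 2, 3, 4, 5}
|A - A| = 11

A - A = {-5, -4, -3, -2, -1, 0, 1, 2, 3, 4, 5}


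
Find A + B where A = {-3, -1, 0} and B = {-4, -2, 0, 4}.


A + B = {a + b : a ∈ A, b ∈ B}.
Enumerate all |A|·|B| = 3·4 = 12 pairs (a, b) and collect distinct sums.
a = -3: -3+-4=-7, -3+-2=-5, -3+0=-3, -3+4=1
a = -1: -1+-4=-5, -1+-2=-3, -1+0=-1, -1+4=3
a = 0: 0+-4=-4, 0+-2=-2, 0+0=0, 0+4=4
Collecting distinct sums: A + B = {-7, -5, -4, -3, -2, -1, 0, 1, 3, 4}
|A + B| = 10

A + B = {-7, -5, -4, -3, -2, -1, 0, 1, 3, 4}


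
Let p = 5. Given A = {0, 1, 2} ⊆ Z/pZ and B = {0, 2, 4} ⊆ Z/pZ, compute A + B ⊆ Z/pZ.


Work in Z/5Z: reduce every sum a + b modulo 5.
Enumerate all 9 pairs:
a = 0: 0+0=0, 0+2=2, 0+4=4
a = 1: 1+0=1, 1+2=3, 1+4=0
a = 2: 2+0=2, 2+2=4, 2+4=1
Distinct residues collected: {0, 1, 2, 3, 4}
|A + B| = 5 (out of 5 total residues).

A + B = {0, 1, 2, 3, 4}


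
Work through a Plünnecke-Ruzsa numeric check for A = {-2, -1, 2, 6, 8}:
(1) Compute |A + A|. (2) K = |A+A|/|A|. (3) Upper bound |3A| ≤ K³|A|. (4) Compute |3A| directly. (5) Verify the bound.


|A| = 5.
Step 1: Compute A + A by enumerating all 25 pairs.
A + A = {-4, -3, -2, 0, 1, 4, 5, 6, 7, 8, 10, 12, 14, 16}, so |A + A| = 14.
Step 2: Doubling constant K = |A + A|/|A| = 14/5 = 14/5 ≈ 2.8000.
Step 3: Plünnecke-Ruzsa gives |3A| ≤ K³·|A| = (2.8000)³ · 5 ≈ 109.7600.
Step 4: Compute 3A = A + A + A directly by enumerating all triples (a,b,c) ∈ A³; |3A| = 26.
Step 5: Check 26 ≤ 109.7600? Yes ✓.

K = 14/5, Plünnecke-Ruzsa bound K³|A| ≈ 109.7600, |3A| = 26, inequality holds.


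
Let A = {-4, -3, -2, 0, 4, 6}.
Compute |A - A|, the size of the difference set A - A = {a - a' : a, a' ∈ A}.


A - A = {a - a' : a, a' ∈ A}; |A| = 6.
Bounds: 2|A|-1 ≤ |A - A| ≤ |A|² - |A| + 1, i.e. 11 ≤ |A - A| ≤ 31.
Note: 0 ∈ A - A always (from a - a). The set is symmetric: if d ∈ A - A then -d ∈ A - A.
Enumerate nonzero differences d = a - a' with a > a' (then include -d):
Positive differences: {1, 2, 3, 4, 6, 7, 8, 9, 10}
Full difference set: {0} ∪ (positive diffs) ∪ (negative diffs).
|A - A| = 1 + 2·9 = 19 (matches direct enumeration: 19).

|A - A| = 19


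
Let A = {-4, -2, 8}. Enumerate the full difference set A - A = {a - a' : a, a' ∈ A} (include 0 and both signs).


A - A = {a - a' : a, a' ∈ A}.
Compute a - a' for each ordered pair (a, a'):
a = -4: -4--4=0, -4--2=-2, -4-8=-12
a = -2: -2--4=2, -2--2=0, -2-8=-10
a = 8: 8--4=12, 8--2=10, 8-8=0
Collecting distinct values (and noting 0 appears from a-a):
A - A = {-12, -10, -2, 0, 2, 10, 12}
|A - A| = 7

A - A = {-12, -10, -2, 0, 2, 10, 12}


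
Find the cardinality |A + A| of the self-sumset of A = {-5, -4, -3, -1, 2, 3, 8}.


A + A = {a + a' : a, a' ∈ A}; |A| = 7.
General bounds: 2|A| - 1 ≤ |A + A| ≤ |A|(|A|+1)/2, i.e. 13 ≤ |A + A| ≤ 28.
Lower bound 2|A|-1 is attained iff A is an arithmetic progression.
Enumerate sums a + a' for a ≤ a' (symmetric, so this suffices):
a = -5: -5+-5=-10, -5+-4=-9, -5+-3=-8, -5+-1=-6, -5+2=-3, -5+3=-2, -5+8=3
a = -4: -4+-4=-8, -4+-3=-7, -4+-1=-5, -4+2=-2, -4+3=-1, -4+8=4
a = -3: -3+-3=-6, -3+-1=-4, -3+2=-1, -3+3=0, -3+8=5
a = -1: -1+-1=-2, -1+2=1, -1+3=2, -1+8=7
a = 2: 2+2=4, 2+3=5, 2+8=10
a = 3: 3+3=6, 3+8=11
a = 8: 8+8=16
Distinct sums: {-10, -9, -8, -7, -6, -5, -4, -3, -2, -1, 0, 1, 2, 3, 4, 5, 6, 7, 10, 11, 16}
|A + A| = 21

|A + A| = 21


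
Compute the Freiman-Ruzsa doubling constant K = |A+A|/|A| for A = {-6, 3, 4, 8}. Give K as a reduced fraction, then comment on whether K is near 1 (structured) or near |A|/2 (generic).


|A| = 4.
Compute A + A by enumerating all 16 pairs.
A + A = {-12, -3, -2, 2, 6, 7, 8, 11, 12, 16}, so |A + A| = 10.
K = |A + A| / |A| = 10/4 = 5/2 ≈ 2.5000.
Reference: AP of size 4 gives K = 7/4 ≈ 1.7500; a fully generic set of size 4 gives K ≈ 2.5000.

|A| = 4, |A + A| = 10, K = 10/4 = 5/2.


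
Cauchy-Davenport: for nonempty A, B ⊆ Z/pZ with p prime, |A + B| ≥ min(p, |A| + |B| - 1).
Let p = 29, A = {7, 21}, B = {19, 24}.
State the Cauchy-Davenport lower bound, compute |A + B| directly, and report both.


Cauchy-Davenport: |A + B| ≥ min(p, |A| + |B| - 1) for A, B nonempty in Z/pZ.
|A| = 2, |B| = 2, p = 29.
CD lower bound = min(29, 2 + 2 - 1) = min(29, 3) = 3.
Compute A + B mod 29 directly:
a = 7: 7+19=26, 7+24=2
a = 21: 21+19=11, 21+24=16
A + B = {2, 11, 16, 26}, so |A + B| = 4.
Verify: 4 ≥ 3? Yes ✓.

CD lower bound = 3, actual |A + B| = 4.


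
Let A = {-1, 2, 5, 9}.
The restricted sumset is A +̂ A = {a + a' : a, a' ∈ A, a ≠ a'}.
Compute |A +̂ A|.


Restricted sumset: A +̂ A = {a + a' : a ∈ A, a' ∈ A, a ≠ a'}.
Equivalently, take A + A and drop any sum 2a that is achievable ONLY as a + a for a ∈ A (i.e. sums representable only with equal summands).
Enumerate pairs (a, a') with a < a' (symmetric, so each unordered pair gives one sum; this covers all a ≠ a'):
  -1 + 2 = 1
  -1 + 5 = 4
  -1 + 9 = 8
  2 + 5 = 7
  2 + 9 = 11
  5 + 9 = 14
Collected distinct sums: {1, 4, 7, 8, 11, 14}
|A +̂ A| = 6
(Reference bound: |A +̂ A| ≥ 2|A| - 3 for |A| ≥ 2, with |A| = 4 giving ≥ 5.)

|A +̂ A| = 6


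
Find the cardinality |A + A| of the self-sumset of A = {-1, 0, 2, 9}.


A + A = {a + a' : a, a' ∈ A}; |A| = 4.
General bounds: 2|A| - 1 ≤ |A + A| ≤ |A|(|A|+1)/2, i.e. 7 ≤ |A + A| ≤ 10.
Lower bound 2|A|-1 is attained iff A is an arithmetic progression.
Enumerate sums a + a' for a ≤ a' (symmetric, so this suffices):
a = -1: -1+-1=-2, -1+0=-1, -1+2=1, -1+9=8
a = 0: 0+0=0, 0+2=2, 0+9=9
a = 2: 2+2=4, 2+9=11
a = 9: 9+9=18
Distinct sums: {-2, -1, 0, 1, 2, 4, 8, 9, 11, 18}
|A + A| = 10

|A + A| = 10


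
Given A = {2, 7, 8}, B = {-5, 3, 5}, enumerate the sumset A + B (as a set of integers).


A + B = {a + b : a ∈ A, b ∈ B}.
Enumerate all |A|·|B| = 3·3 = 9 pairs (a, b) and collect distinct sums.
a = 2: 2+-5=-3, 2+3=5, 2+5=7
a = 7: 7+-5=2, 7+3=10, 7+5=12
a = 8: 8+-5=3, 8+3=11, 8+5=13
Collecting distinct sums: A + B = {-3, 2, 3, 5, 7, 10, 11, 12, 13}
|A + B| = 9

A + B = {-3, 2, 3, 5, 7, 10, 11, 12, 13}


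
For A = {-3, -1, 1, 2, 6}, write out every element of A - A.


A - A = {a - a' : a, a' ∈ A}.
Compute a - a' for each ordered pair (a, a'):
a = -3: -3--3=0, -3--1=-2, -3-1=-4, -3-2=-5, -3-6=-9
a = -1: -1--3=2, -1--1=0, -1-1=-2, -1-2=-3, -1-6=-7
a = 1: 1--3=4, 1--1=2, 1-1=0, 1-2=-1, 1-6=-5
a = 2: 2--3=5, 2--1=3, 2-1=1, 2-2=0, 2-6=-4
a = 6: 6--3=9, 6--1=7, 6-1=5, 6-2=4, 6-6=0
Collecting distinct values (and noting 0 appears from a-a):
A - A = {-9, -7, -5, -4, -3, -2, -1, 0, 1, 2, 3, 4, 5, 7, 9}
|A - A| = 15

A - A = {-9, -7, -5, -4, -3, -2, -1, 0, 1, 2, 3, 4, 5, 7, 9}


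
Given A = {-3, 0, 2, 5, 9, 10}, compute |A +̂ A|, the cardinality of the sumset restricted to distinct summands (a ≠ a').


Restricted sumset: A +̂ A = {a + a' : a ∈ A, a' ∈ A, a ≠ a'}.
Equivalently, take A + A and drop any sum 2a that is achievable ONLY as a + a for a ∈ A (i.e. sums representable only with equal summands).
Enumerate pairs (a, a') with a < a' (symmetric, so each unordered pair gives one sum; this covers all a ≠ a'):
  -3 + 0 = -3
  -3 + 2 = -1
  -3 + 5 = 2
  -3 + 9 = 6
  -3 + 10 = 7
  0 + 2 = 2
  0 + 5 = 5
  0 + 9 = 9
  0 + 10 = 10
  2 + 5 = 7
  2 + 9 = 11
  2 + 10 = 12
  5 + 9 = 14
  5 + 10 = 15
  9 + 10 = 19
Collected distinct sums: {-3, -1, 2, 5, 6, 7, 9, 10, 11, 12, 14, 15, 19}
|A +̂ A| = 13
(Reference bound: |A +̂ A| ≥ 2|A| - 3 for |A| ≥ 2, with |A| = 6 giving ≥ 9.)

|A +̂ A| = 13


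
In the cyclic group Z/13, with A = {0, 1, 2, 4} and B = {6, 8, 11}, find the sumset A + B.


Work in Z/13Z: reduce every sum a + b modulo 13.
Enumerate all 12 pairs:
a = 0: 0+6=6, 0+8=8, 0+11=11
a = 1: 1+6=7, 1+8=9, 1+11=12
a = 2: 2+6=8, 2+8=10, 2+11=0
a = 4: 4+6=10, 4+8=12, 4+11=2
Distinct residues collected: {0, 2, 6, 7, 8, 9, 10, 11, 12}
|A + B| = 9 (out of 13 total residues).

A + B = {0, 2, 6, 7, 8, 9, 10, 11, 12}


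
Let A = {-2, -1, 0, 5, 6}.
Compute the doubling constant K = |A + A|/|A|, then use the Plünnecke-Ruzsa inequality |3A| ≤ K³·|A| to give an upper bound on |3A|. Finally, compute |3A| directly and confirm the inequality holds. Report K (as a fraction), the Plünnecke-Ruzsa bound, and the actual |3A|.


|A| = 5.
Step 1: Compute A + A by enumerating all 25 pairs.
A + A = {-4, -3, -2, -1, 0, 3, 4, 5, 6, 10, 11, 12}, so |A + A| = 12.
Step 2: Doubling constant K = |A + A|/|A| = 12/5 = 12/5 ≈ 2.4000.
Step 3: Plünnecke-Ruzsa gives |3A| ≤ K³·|A| = (2.4000)³ · 5 ≈ 69.1200.
Step 4: Compute 3A = A + A + A directly by enumerating all triples (a,b,c) ∈ A³; |3A| = 22.
Step 5: Check 22 ≤ 69.1200? Yes ✓.

K = 12/5, Plünnecke-Ruzsa bound K³|A| ≈ 69.1200, |3A| = 22, inequality holds.


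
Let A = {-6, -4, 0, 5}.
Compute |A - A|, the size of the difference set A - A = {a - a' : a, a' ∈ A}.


A - A = {a - a' : a, a' ∈ A}; |A| = 4.
Bounds: 2|A|-1 ≤ |A - A| ≤ |A|² - |A| + 1, i.e. 7 ≤ |A - A| ≤ 13.
Note: 0 ∈ A - A always (from a - a). The set is symmetric: if d ∈ A - A then -d ∈ A - A.
Enumerate nonzero differences d = a - a' with a > a' (then include -d):
Positive differences: {2, 4, 5, 6, 9, 11}
Full difference set: {0} ∪ (positive diffs) ∪ (negative diffs).
|A - A| = 1 + 2·6 = 13 (matches direct enumeration: 13).

|A - A| = 13


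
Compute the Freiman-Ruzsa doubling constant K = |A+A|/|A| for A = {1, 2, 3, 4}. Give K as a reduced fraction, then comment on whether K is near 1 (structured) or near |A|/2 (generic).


|A| = 4.
Compute A + A by enumerating all 16 pairs.
A + A = {2, 3, 4, 5, 6, 7, 8}, so |A + A| = 7.
K = |A + A| / |A| = 7/4 (already in lowest terms) ≈ 1.7500.
Reference: AP of size 4 gives K = 7/4 ≈ 1.7500; a fully generic set of size 4 gives K ≈ 2.5000.

|A| = 4, |A + A| = 7, K = 7/4.


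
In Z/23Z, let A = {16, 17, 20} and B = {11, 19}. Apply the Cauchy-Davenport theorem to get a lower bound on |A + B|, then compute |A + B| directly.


Cauchy-Davenport: |A + B| ≥ min(p, |A| + |B| - 1) for A, B nonempty in Z/pZ.
|A| = 3, |B| = 2, p = 23.
CD lower bound = min(23, 3 + 2 - 1) = min(23, 4) = 4.
Compute A + B mod 23 directly:
a = 16: 16+11=4, 16+19=12
a = 17: 17+11=5, 17+19=13
a = 20: 20+11=8, 20+19=16
A + B = {4, 5, 8, 12, 13, 16}, so |A + B| = 6.
Verify: 6 ≥ 4? Yes ✓.

CD lower bound = 4, actual |A + B| = 6.


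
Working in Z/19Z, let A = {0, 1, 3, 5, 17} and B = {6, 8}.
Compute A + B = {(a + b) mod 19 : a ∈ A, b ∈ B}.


Work in Z/19Z: reduce every sum a + b modulo 19.
Enumerate all 10 pairs:
a = 0: 0+6=6, 0+8=8
a = 1: 1+6=7, 1+8=9
a = 3: 3+6=9, 3+8=11
a = 5: 5+6=11, 5+8=13
a = 17: 17+6=4, 17+8=6
Distinct residues collected: {4, 6, 7, 8, 9, 11, 13}
|A + B| = 7 (out of 19 total residues).

A + B = {4, 6, 7, 8, 9, 11, 13}
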